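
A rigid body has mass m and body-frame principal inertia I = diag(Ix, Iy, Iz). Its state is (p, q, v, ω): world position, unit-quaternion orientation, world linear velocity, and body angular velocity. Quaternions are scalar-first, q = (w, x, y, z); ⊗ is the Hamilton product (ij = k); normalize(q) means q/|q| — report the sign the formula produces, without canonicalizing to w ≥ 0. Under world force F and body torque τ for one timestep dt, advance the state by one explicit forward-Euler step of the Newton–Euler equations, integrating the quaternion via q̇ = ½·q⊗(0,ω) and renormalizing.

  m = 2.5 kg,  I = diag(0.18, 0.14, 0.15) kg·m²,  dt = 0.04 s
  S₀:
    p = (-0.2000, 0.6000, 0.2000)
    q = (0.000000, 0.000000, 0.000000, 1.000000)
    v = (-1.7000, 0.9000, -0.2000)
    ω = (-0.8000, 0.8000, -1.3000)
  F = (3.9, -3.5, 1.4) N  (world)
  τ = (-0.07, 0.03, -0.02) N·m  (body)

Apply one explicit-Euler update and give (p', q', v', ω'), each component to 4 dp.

p' = (-0.2680, 0.6360, 0.1920)
q' = (0.0260, -0.0160, -0.0160, 0.9994)
v' = (-1.6376, 0.8440, -0.1776)
ω' = (-0.8132, 0.7997, -1.3122)

angular accel α = (-0.3311, -0.0086, -0.3040)
new body rate ω' = (-0.8132, 0.7997, -1.3122)
q⊗(0,ω) = (1.3000000, -0.8000000, -0.8000000, 0.0000000)
q' = normalize(q + ½dt·q⊗(0,ω)) = (0.0260, -0.0160, -0.0160, 0.9994)
linear accel F/m = (1.5600, -1.4000, 0.5600)
new position p' = (-0.2680, 0.6360, 0.1920)
new velocity v' = (-1.6376, 0.8440, -0.1776)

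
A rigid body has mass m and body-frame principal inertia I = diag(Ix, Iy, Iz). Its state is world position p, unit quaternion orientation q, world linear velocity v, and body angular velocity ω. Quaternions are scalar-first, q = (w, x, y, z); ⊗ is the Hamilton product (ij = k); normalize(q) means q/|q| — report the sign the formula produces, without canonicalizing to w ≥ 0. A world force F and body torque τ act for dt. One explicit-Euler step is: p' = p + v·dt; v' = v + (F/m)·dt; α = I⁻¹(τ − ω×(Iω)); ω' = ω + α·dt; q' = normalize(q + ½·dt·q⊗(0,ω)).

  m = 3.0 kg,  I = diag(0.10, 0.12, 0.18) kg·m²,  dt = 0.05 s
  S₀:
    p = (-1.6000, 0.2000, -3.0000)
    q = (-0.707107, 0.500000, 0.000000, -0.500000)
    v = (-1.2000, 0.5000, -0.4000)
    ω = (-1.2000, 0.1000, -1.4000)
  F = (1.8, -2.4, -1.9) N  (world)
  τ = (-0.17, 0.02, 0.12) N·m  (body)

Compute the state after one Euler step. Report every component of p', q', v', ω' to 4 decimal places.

p' = (-1.6600, 0.2250, -3.0200)
q' = (-0.7089, 0.5219, 0.0307, -0.4735)
v' = (-1.1700, 0.4600, -0.4317)
ω' = (-1.2808, 0.1643, -1.3660)

ω×(Iω) gyroscopic = (-0.0084, -0.1344, -0.0024)
(τ − ω×Iω)/I = (-1.6160, 1.2867, 0.6800)
ω + α·dt = (-1.2808, 0.1643, -1.3660)
2q̇ = q⊗(0,ω) = (-0.1000000, 0.8985284, 1.2292893, 1.0399498)
q + ½dt·q⊗(0,ω), renormalized = (-0.7089, 0.5219, 0.0307, -0.4735)
a = (0.6000, -0.8000, -0.6333)
p' = p + v·dt = (-1.6600, 0.2250, -3.0200)
v + (F/m)dt = (-1.1700, 0.4600, -0.4317)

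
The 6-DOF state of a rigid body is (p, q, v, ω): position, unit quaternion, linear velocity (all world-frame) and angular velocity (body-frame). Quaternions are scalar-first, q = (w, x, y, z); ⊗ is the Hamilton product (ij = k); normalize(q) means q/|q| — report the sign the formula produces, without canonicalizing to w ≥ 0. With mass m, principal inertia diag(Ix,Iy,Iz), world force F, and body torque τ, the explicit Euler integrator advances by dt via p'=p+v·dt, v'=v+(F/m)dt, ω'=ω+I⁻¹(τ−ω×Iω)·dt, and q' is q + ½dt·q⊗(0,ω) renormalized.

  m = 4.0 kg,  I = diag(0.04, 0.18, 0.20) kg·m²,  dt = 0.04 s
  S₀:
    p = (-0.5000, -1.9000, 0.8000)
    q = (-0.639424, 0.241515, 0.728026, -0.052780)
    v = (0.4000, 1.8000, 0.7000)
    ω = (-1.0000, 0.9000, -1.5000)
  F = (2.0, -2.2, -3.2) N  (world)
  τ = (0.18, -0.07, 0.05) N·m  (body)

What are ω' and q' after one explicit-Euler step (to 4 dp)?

precession coupling ω×(Iω) = (-0.0270, -0.2400, -0.1260)
angular accel α = (5.1750, 0.9444, 0.8800)
ω + α·dt = (-0.7930, 0.9378, -1.4648)
2q̇ = q⊗(0,ω) = (-0.4928784, -0.4051130, -0.1604291, 1.9045255)
q + ½dt·q⊗(0,ω), renormalized = (-0.6488, 0.2332, 0.7242, -0.0147)

ω' = (-0.7930, 0.9378, -1.4648)
q' = (-0.6488, 0.2332, 0.7242, -0.0147)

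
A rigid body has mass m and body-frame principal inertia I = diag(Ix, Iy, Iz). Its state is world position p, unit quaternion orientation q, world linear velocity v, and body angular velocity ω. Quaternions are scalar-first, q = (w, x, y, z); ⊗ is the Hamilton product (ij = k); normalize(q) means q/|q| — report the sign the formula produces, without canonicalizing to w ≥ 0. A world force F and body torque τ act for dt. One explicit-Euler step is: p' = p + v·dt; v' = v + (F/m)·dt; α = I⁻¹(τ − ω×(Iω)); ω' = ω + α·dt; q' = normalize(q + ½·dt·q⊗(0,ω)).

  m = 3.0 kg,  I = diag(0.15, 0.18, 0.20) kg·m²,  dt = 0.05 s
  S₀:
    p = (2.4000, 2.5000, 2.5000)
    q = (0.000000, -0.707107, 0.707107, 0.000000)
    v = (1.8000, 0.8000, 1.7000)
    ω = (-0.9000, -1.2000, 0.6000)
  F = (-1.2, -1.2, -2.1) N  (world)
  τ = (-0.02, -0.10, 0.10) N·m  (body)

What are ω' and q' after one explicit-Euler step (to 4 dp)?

gyro term ω×Iω = (-0.0144, 0.0270, 0.0324)
(τ − ω×Iω)/I = (-0.0373, -0.7056, 0.3380)
ω + α·dt = (-0.9019, -1.2353, 0.6169)
2q̇ = q⊗(0,ω) = (0.2121321, 0.4242642, 0.4242642, 1.4849247)
q' = normalize(q + ½dt·q⊗(0,ω)) = (0.0053, -0.6959, 0.7171, 0.0371)

ω' = (-0.9019, -1.2353, 0.6169)
q' = (0.0053, -0.6959, 0.7171, 0.0371)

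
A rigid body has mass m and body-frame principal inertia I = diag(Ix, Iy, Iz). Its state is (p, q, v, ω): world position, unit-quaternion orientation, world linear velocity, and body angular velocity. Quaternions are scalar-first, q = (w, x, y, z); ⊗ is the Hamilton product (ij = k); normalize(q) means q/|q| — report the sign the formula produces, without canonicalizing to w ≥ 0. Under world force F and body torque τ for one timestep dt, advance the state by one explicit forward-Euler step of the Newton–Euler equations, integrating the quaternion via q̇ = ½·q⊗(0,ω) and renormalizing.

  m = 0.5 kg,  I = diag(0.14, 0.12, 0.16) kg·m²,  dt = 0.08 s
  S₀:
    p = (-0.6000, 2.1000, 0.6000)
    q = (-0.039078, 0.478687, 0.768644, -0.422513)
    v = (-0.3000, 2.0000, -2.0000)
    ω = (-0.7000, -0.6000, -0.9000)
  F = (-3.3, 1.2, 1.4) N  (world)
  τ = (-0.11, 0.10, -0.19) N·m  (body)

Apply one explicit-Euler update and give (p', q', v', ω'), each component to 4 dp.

ω×(Iω) gyroscopic = (0.0216, -0.0126, -0.0084)
(τ − ω×Iω)/I = (-0.9400, 0.9383, -1.1350)
new body rate ω' = (-0.7752, -0.5249, -0.9908)
Hamilton product q⊗(0,ω) = (0.4160056, -0.9179328, 0.7500242, 0.2860088)
q' = normalize(q + ½dt·q⊗(0,ω)) = (-0.0224, 0.4414, 0.7976, -0.4105)
p + v·dt = (-0.6240, 2.2600, 0.4400)
v + (F/m)dt = (-0.8280, 2.1920, -1.7760)

p' = (-0.6240, 2.2600, 0.4400)
q' = (-0.0224, 0.4414, 0.7976, -0.4105)
v' = (-0.8280, 2.1920, -1.7760)
ω' = (-0.7752, -0.5249, -0.9908)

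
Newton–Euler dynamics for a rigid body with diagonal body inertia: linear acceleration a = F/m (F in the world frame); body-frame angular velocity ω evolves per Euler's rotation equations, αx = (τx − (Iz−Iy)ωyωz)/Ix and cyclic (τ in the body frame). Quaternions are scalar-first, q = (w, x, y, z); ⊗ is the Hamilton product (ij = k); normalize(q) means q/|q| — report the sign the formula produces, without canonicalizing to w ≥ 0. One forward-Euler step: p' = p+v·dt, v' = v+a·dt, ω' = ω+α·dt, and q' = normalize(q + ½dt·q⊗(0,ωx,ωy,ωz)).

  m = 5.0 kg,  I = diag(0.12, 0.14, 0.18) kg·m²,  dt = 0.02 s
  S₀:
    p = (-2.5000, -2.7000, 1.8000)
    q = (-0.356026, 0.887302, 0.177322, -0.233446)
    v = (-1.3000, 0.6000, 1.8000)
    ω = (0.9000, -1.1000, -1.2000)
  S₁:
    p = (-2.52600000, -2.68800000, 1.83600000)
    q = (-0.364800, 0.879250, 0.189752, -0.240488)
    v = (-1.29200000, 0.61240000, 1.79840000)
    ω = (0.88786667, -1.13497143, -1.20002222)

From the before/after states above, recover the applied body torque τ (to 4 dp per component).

ω₁ − ω₀ = (-0.01213333, -0.03497143, -0.00002222)
applied torque τ = (-0.0200, -0.1800, -0.0200)

τ = (-0.0200, -0.1800, -0.0200)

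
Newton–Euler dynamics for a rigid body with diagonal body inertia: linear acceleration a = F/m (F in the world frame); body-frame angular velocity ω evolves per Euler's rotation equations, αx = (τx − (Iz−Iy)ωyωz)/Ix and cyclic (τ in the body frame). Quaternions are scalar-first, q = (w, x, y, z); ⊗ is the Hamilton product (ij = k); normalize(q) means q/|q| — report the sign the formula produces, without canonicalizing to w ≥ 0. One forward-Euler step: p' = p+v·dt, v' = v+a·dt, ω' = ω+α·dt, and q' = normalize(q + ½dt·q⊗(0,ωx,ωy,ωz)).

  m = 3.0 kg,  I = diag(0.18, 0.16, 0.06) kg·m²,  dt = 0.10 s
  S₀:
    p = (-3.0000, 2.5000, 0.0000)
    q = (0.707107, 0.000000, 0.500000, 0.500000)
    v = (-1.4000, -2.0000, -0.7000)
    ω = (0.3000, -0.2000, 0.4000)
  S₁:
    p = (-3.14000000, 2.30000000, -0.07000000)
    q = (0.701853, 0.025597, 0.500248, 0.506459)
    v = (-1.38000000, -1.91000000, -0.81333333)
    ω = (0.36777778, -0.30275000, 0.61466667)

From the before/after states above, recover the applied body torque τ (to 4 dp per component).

Δω = ω₁−ω₀ = (0.06777778, -0.10275000, 0.21466667)
precession coupling = (0.0080, 0.0144, 0.0012)
applied torque τ = (0.1300, -0.1500, 0.1300)

τ = (0.1300, -0.1500, 0.1300)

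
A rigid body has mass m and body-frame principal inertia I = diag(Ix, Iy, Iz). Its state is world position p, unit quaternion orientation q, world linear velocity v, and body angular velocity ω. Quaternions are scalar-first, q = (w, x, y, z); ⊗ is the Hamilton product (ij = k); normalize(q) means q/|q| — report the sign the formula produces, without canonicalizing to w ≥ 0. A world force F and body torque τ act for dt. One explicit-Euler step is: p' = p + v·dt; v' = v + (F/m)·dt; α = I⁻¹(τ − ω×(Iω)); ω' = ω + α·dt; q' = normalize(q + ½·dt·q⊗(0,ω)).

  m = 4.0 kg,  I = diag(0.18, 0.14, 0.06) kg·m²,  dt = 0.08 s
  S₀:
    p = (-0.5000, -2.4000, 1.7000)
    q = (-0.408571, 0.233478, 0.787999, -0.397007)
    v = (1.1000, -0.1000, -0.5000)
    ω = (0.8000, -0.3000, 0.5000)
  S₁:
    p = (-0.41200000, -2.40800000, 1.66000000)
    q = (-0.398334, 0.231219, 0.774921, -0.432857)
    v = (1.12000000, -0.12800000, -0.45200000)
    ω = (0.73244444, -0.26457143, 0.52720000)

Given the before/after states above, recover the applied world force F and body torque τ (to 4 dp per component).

velocity change Δv = (0.02000000, -0.02800000, 0.04800000)
applied force F = (1.0000, -1.4000, 2.4000)
rate change Δω = (-0.06755556, 0.03542857, 0.02720000)
τ = I·(Δω/dt) + ω₀×(Iω₀) = (-0.1400, 0.1100, 0.0300)

F = (1.0000, -1.4000, 2.4000)
τ = (-0.1400, 0.1100, 0.0300)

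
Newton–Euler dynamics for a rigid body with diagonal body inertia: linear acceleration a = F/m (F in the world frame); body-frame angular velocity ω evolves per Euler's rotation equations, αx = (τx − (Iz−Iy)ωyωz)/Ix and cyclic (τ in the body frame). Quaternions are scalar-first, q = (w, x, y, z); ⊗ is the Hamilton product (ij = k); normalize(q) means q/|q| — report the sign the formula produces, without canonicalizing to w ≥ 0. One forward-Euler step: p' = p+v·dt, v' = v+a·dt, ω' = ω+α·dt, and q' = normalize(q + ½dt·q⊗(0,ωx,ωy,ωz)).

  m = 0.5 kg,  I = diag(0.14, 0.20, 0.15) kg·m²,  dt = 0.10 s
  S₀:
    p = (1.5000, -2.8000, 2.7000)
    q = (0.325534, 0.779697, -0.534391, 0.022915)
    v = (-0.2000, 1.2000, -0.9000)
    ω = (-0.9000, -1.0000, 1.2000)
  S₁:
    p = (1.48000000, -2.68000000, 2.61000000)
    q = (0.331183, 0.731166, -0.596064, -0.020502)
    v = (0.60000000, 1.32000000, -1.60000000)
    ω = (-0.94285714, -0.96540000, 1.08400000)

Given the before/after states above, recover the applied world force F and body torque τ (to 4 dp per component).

Δω = ω₁−ω₀ = (-0.04285714, 0.03460000, -0.11600000)
ω₀×(Iω₀) = (0.0600, 0.0108, 0.0540)
applied torque τ = (0.0000, 0.0800, -0.1200)
velocity change Δv = (0.80000000, 0.12000000, -0.70000000)
applied force F = (4.0000, 0.6000, -3.5000)

F = (4.0000, 0.6000, -3.5000)
τ = (0.0000, 0.0800, -0.1200)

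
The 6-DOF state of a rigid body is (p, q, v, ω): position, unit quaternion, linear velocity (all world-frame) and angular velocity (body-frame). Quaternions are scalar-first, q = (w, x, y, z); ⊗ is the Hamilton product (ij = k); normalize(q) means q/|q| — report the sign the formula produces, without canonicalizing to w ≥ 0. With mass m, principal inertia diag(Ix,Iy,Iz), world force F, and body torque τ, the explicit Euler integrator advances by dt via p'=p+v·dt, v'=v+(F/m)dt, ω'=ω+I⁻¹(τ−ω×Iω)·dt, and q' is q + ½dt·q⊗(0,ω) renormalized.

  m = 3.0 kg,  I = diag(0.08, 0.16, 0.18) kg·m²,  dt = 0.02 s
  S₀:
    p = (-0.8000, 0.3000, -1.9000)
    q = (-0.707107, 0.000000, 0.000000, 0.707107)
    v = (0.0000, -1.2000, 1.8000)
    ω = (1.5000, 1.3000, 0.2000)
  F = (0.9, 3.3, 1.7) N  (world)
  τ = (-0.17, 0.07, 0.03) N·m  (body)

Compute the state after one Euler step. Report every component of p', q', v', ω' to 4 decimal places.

p' = (-0.8000, 0.2760, -1.8640)
q' = (-0.7084, -0.0198, 0.0014, 0.7056)
v' = (0.0060, -1.1780, 1.8113)
ω' = (1.4562, 1.3125, 0.1860)

p + v·dt = (-0.8000, 0.2760, -1.8640)
v' = v + a·dt = (0.0060, -1.1780, 1.8113)
(τ − ω×Iω)/I = (-2.1900, 0.6250, -0.7000)
new body rate ω' = (1.4562, 1.3125, 0.1860)
Hamilton product q⊗(0,ω) = (-0.1414214, -1.9798996, 0.1414214, -0.1414214)
q' = normalize(q + ½dt·q⊗(0,ω)) = (-0.7084, -0.0198, 0.0014, 0.7056)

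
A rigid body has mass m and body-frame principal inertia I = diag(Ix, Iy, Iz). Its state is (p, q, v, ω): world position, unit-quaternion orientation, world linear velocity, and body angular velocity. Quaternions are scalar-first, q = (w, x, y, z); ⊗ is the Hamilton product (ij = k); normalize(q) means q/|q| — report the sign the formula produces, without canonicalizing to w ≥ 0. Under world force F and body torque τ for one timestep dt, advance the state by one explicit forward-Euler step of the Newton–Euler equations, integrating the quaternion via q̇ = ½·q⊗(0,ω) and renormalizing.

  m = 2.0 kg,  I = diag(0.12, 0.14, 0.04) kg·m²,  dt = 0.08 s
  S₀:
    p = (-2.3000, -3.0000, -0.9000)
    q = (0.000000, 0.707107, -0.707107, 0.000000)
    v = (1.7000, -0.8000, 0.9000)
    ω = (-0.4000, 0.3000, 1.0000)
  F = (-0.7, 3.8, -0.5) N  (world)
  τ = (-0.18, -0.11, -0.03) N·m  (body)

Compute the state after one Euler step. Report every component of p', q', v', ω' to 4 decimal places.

p' = (-2.1640, -3.0640, -0.8280)
q' = (0.0198, 0.6781, -0.7347, -0.0028)
v' = (1.6720, -0.6480, 0.8800)
ω' = (-0.5000, 0.2554, 0.9448)

linear accel F/m = (-0.3500, 1.9000, -0.2500)
p + v·dt = (-2.1640, -3.0640, -0.8280)
new velocity v' = (1.6720, -0.6480, 0.8800)
gyro term ω×Iω = (-0.0300, -0.0320, -0.0024)
(τ − ω×Iω)/I = (-1.2500, -0.5571, -0.6900)
ω + α·dt = (-0.5000, 0.2554, 0.9448)
q⊗(0,ω) = (0.4949749, -0.7071070, -0.7071070, -0.0707107)
updated quaternion q' = (0.0198, 0.6781, -0.7347, -0.0028)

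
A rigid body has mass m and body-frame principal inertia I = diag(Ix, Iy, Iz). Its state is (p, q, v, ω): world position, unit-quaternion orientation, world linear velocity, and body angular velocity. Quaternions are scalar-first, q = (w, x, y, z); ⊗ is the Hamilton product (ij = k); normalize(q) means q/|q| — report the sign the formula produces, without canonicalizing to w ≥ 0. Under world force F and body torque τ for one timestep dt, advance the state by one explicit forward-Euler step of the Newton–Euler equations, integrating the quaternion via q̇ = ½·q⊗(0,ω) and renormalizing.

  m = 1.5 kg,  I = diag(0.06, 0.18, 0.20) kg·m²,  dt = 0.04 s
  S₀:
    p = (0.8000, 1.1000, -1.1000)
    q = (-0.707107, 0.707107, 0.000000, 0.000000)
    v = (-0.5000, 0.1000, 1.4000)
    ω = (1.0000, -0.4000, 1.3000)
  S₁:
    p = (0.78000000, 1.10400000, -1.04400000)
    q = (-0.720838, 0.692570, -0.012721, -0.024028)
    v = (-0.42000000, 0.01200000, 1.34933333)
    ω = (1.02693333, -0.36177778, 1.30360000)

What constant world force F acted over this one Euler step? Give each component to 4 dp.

F = (3.0000, -3.3000, -1.9000)

velocity change Δv = (0.08000000, -0.08800000, -0.05066667)
applied force F = (3.0000, -3.3000, -1.9000)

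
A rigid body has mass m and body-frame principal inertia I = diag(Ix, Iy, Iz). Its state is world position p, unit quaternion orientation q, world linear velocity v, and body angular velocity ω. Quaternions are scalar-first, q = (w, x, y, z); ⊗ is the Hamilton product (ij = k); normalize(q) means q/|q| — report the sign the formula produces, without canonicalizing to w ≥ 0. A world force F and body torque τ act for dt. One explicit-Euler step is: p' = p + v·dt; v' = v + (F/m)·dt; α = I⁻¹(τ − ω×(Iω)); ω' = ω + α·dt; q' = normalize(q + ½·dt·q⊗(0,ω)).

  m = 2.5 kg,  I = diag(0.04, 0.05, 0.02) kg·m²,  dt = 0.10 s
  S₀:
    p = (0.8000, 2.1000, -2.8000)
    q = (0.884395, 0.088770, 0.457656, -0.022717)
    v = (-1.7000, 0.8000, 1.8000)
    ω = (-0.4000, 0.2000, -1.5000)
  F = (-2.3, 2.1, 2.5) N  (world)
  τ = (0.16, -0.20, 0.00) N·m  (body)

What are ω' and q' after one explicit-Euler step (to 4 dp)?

ω×(Iω) gyroscopic = (0.0090, 0.0120, -0.0008)
α = I⁻¹(τ − ω×Iω) = (3.7750, -4.2400, 0.0400)
new body rate ω' = (-0.0225, -0.2240, -1.4960)
q⊗(0,ω) = (-0.0900987, -1.0356986, 0.3191208, -1.1257761)
q + ½dt·q⊗(0,ω), renormalized = (0.8772, 0.0369, 0.4722, -0.0788)

ω' = (-0.0225, -0.2240, -1.4960)
q' = (0.8772, 0.0369, 0.4722, -0.0788)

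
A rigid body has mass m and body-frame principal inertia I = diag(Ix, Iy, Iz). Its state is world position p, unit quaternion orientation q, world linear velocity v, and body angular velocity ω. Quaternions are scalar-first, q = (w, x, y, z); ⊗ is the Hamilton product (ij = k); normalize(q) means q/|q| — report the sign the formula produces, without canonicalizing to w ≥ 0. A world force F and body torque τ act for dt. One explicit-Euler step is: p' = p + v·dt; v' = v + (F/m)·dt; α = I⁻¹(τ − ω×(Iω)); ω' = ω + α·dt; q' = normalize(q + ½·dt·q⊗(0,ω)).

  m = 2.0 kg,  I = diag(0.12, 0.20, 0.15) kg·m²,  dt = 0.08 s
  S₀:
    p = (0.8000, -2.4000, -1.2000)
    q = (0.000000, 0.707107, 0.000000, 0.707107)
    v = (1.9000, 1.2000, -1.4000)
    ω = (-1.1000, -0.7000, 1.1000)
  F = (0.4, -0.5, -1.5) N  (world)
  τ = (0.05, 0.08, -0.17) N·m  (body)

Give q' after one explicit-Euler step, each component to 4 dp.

q' = (0.0000, 0.7252, -0.0621, 0.6857)

q⊗(0,ω) = (0.0000000, 0.4949749, -1.5556354, -0.4949749)
updated quaternion q' = (0.0000, 0.7252, -0.0621, 0.6857)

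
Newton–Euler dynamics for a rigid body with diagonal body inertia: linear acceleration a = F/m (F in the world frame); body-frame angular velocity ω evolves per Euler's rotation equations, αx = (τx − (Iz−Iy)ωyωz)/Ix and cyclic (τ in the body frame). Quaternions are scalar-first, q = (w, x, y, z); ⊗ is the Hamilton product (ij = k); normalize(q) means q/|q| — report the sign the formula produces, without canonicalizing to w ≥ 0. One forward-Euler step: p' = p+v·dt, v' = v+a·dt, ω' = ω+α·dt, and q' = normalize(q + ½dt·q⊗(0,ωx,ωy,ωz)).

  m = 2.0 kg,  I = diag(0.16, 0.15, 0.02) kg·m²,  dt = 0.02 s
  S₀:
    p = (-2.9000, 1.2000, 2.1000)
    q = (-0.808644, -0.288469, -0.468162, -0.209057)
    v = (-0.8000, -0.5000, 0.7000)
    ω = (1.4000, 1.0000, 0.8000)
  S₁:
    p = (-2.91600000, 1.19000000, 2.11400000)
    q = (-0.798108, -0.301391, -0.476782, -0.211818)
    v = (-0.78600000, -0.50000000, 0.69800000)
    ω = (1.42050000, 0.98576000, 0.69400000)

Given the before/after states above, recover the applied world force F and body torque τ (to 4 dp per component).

F = (1.4000, 0.0000, -0.2000)
τ = (0.0600, 0.0500, -0.1200)

ω₁ − ω₀ = (0.02050000, -0.01424000, -0.10600000)
ω₀×(Iω₀) = (-0.1040, 0.1568, -0.0140)
applied torque τ = (0.0600, 0.0500, -0.1200)
velocity change Δv = (0.01400000, 0.00000000, -0.00200000)
m·(v₁−v₀)/dt = (1.4000, 0.0000, -0.2000)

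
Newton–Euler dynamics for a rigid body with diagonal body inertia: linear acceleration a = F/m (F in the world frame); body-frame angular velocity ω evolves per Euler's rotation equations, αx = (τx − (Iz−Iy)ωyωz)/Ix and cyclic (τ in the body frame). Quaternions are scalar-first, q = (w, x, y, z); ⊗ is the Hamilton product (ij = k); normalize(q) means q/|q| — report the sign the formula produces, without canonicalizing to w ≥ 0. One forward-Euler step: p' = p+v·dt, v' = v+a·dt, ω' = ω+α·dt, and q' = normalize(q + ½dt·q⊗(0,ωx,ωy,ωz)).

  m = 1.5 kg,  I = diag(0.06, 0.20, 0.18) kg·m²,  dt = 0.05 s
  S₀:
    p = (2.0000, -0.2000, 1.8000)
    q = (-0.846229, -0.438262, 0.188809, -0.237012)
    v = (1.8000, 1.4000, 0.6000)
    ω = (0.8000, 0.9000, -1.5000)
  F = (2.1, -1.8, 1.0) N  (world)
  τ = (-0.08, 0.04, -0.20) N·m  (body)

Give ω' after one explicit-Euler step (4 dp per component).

ω' = (0.7108, 0.8740, -1.5836)

ω×(Iω) gyroscopic = (0.0270, 0.1440, 0.1008)
angular accel α = (-1.7833, -0.5200, -1.6711)
new body rate ω' = (0.7108, 0.8740, -1.5836)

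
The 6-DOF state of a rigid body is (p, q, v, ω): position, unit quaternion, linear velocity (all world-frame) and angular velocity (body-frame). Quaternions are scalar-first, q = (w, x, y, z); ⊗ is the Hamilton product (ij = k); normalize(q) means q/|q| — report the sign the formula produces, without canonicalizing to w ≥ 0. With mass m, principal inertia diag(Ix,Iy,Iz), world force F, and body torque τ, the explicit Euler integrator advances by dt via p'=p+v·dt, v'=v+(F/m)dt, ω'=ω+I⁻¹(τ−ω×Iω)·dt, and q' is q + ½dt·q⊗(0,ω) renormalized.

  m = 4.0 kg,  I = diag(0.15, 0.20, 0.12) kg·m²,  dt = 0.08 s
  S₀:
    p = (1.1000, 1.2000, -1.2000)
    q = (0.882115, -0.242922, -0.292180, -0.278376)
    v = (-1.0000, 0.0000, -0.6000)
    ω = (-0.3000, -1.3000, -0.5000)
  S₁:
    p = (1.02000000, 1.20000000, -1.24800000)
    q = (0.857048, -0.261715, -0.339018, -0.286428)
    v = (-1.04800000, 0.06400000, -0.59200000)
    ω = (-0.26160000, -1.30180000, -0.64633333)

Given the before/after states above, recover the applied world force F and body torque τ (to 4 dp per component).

Δω = ω₁−ω₀ = (0.03840000, -0.00180000, -0.14633333)
ω₀×(Iω₀) = (-0.0520, 0.0045, 0.0195)
τ = I·(Δω/dt) + ω₀×(Iω₀) = (0.0200, 0.0000, -0.2000)
velocity change Δv = (-0.04800000, 0.06400000, 0.00800000)
F = m·Δv/dt = (-2.4000, 3.2000, 0.4000)

F = (-2.4000, 3.2000, 0.4000)
τ = (0.0200, 0.0000, -0.2000)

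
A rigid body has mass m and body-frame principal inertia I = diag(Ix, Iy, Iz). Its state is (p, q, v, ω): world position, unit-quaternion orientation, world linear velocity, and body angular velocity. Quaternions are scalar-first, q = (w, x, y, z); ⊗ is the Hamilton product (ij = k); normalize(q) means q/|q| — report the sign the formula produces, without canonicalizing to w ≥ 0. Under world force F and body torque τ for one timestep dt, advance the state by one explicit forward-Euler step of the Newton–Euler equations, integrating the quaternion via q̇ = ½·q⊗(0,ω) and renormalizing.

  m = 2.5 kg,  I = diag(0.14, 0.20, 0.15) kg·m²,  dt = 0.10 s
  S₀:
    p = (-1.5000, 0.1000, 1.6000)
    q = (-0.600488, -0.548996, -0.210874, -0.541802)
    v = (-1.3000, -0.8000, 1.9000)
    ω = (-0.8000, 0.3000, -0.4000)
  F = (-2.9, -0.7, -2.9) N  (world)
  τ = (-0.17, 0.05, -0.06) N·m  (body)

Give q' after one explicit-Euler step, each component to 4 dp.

2q̇ = q⊗(0,ω) = (-0.5926554, 0.7272806, 0.0336968, -0.0932028)
updated quaternion q' = (-0.6294, -0.5121, -0.2090, -0.5459)

q' = (-0.6294, -0.5121, -0.2090, -0.5459)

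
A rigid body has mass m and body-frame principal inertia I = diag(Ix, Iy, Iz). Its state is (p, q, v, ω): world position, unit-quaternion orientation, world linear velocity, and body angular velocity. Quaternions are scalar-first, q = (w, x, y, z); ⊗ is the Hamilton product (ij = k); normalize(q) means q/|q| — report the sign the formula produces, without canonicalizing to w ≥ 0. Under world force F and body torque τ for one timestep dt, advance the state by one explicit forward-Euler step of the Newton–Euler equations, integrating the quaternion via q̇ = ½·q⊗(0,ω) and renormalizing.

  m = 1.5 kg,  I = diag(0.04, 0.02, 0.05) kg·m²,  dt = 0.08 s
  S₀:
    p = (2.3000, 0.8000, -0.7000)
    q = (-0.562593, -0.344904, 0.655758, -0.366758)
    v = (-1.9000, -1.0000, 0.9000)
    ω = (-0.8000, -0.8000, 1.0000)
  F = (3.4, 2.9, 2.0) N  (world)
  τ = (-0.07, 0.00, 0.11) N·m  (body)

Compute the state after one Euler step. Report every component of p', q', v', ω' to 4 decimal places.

p' = (2.1480, 0.7200, -0.6280)
q' = (-0.5370, -0.3118, 0.6980, -0.3566)
v' = (-1.7187, -0.8453, 1.0067)
ω' = (-0.8920, -0.8320, 1.1965)

angular accel α = (-1.1500, -0.4000, 2.4560)
ω' = ω + α·dt = (-0.8920, -0.8320, 1.1965)
2q̇ = q⊗(0,ω) = (0.6154412, 0.8124260, 1.0883848, 0.2379366)
q' = normalize(q + ½dt·q⊗(0,ω)) = (-0.5370, -0.3118, 0.6980, -0.3566)
a = (2.2667, 1.9333, 1.3333)
p + v·dt = (2.1480, 0.7200, -0.6280)
v' = v + a·dt = (-1.7187, -0.8453, 1.0067)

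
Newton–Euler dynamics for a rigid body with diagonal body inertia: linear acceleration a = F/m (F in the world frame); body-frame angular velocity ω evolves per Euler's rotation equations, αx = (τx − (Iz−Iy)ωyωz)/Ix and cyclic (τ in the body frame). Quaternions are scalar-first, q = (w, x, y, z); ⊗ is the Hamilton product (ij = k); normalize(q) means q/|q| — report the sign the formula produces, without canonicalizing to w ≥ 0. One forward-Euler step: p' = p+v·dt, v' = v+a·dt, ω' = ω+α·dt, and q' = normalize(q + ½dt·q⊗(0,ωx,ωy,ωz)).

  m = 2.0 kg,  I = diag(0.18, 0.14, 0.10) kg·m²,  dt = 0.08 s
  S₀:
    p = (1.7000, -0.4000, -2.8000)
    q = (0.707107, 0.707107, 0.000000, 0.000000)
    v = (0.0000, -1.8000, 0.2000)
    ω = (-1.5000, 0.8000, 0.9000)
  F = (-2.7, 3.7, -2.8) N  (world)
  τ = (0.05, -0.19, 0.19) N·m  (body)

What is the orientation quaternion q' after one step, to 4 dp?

q' = (0.7473, 0.6627, -0.0028, 0.0479)

Hamilton product q⊗(0,ω) = (1.0606605, -1.0606605, -0.0707107, 1.2020819)
q' = normalize(q + ½dt·q⊗(0,ω)) = (0.7473, 0.6627, -0.0028, 0.0479)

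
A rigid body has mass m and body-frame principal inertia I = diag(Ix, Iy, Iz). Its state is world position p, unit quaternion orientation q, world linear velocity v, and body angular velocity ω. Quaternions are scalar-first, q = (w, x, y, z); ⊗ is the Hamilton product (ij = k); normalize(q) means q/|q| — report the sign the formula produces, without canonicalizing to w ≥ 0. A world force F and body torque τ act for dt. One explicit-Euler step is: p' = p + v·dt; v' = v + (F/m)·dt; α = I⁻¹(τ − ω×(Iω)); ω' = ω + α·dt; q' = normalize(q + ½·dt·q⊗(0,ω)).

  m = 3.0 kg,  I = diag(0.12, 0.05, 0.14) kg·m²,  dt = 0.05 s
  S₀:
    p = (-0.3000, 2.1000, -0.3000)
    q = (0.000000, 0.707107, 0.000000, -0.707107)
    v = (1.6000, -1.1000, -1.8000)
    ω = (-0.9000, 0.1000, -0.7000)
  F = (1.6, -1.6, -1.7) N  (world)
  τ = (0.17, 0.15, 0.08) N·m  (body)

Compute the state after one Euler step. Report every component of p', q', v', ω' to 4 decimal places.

linear accel F/m = (0.5333, -0.5333, -0.5667)
new position p' = (-0.2200, 2.0450, -0.3900)
v' = v + a·dt = (1.6267, -1.1267, -1.8283)
ω×(Iω) gyroscopic = (-0.0063, -0.0126, 0.0063)
α = I⁻¹(τ − ω×Iω) = (1.4692, 3.2520, 0.5264)
ω + α·dt = (-0.8265, 0.2626, -0.6737)
2q̇ = q⊗(0,ω) = (0.1414214, 0.0707107, 1.1313712, 0.0707107)
updated quaternion q' = (0.0035, 0.7086, 0.0283, -0.7051)

p' = (-0.2200, 2.0450, -0.3900)
q' = (0.0035, 0.7086, 0.0283, -0.7051)
v' = (1.6267, -1.1267, -1.8283)
ω' = (-0.8265, 0.2626, -0.6737)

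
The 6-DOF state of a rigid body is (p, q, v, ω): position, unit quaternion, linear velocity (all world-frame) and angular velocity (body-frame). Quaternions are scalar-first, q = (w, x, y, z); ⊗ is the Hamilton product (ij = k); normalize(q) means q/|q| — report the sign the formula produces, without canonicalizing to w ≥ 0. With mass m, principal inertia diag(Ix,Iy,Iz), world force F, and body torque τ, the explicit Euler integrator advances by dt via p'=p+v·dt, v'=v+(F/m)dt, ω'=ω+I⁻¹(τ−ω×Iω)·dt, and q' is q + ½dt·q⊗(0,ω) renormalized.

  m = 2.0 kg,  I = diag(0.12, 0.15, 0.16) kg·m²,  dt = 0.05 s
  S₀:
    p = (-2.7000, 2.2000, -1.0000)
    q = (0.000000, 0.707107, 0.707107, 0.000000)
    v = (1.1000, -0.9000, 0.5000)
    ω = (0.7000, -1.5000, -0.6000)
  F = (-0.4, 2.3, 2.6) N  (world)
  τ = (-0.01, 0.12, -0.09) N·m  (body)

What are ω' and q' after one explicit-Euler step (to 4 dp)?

ω' = (0.6921, -1.4656, -0.6183)
q' = (0.0141, 0.6958, 0.7170, -0.0389)

precession coupling ω×(Iω) = (0.0090, 0.0168, -0.0315)
angular accel α = (-0.1583, 0.6880, -0.3656)
new body rate ω' = (0.6921, -1.4656, -0.6183)
2q̇ = q⊗(0,ω) = (0.5656856, -0.4242642, 0.4242642, -1.5556354)
updated quaternion q' = (0.0141, 0.6958, 0.7170, -0.0389)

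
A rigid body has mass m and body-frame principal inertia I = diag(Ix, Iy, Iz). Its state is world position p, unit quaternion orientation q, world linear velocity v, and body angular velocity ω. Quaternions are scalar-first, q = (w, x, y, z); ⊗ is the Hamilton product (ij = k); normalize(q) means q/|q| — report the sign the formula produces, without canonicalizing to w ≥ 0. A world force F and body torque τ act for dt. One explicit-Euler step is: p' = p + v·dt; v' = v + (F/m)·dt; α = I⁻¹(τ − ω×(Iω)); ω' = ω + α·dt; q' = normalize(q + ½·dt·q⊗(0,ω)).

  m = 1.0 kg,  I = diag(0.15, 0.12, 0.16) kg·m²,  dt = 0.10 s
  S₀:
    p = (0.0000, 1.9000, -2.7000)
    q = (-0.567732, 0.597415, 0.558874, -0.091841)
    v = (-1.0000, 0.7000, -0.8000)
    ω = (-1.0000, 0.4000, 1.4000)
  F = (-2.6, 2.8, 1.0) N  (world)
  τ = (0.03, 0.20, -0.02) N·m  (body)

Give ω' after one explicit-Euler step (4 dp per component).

gyro term ω×Iω = (0.0224, 0.0140, 0.0120)
(τ − ω×Iω)/I = (0.0507, 1.5500, -0.2000)
ω + α·dt = (-0.9949, 0.5550, 1.3800)

ω' = (-0.9949, 0.5550, 1.3800)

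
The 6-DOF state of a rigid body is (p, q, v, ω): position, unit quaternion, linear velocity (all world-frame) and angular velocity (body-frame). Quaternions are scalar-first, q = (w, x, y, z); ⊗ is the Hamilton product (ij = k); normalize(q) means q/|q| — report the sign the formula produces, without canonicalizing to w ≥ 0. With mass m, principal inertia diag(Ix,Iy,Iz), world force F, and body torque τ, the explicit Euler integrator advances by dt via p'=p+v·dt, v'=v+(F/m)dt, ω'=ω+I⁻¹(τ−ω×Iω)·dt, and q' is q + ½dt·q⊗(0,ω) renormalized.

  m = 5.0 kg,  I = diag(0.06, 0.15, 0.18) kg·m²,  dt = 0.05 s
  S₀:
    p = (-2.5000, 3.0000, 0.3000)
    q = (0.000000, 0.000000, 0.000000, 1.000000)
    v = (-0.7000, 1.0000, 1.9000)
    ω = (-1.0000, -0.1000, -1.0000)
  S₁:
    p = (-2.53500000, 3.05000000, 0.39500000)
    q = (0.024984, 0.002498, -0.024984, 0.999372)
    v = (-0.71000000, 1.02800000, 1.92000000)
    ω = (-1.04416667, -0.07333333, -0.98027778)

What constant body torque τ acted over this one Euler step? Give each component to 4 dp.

τ = (-0.0500, -0.0400, 0.0800)

ω₁ − ω₀ = (-0.04416667, 0.02666667, 0.01972222)
I·α + gyro = (-0.0500, -0.0400, 0.0800)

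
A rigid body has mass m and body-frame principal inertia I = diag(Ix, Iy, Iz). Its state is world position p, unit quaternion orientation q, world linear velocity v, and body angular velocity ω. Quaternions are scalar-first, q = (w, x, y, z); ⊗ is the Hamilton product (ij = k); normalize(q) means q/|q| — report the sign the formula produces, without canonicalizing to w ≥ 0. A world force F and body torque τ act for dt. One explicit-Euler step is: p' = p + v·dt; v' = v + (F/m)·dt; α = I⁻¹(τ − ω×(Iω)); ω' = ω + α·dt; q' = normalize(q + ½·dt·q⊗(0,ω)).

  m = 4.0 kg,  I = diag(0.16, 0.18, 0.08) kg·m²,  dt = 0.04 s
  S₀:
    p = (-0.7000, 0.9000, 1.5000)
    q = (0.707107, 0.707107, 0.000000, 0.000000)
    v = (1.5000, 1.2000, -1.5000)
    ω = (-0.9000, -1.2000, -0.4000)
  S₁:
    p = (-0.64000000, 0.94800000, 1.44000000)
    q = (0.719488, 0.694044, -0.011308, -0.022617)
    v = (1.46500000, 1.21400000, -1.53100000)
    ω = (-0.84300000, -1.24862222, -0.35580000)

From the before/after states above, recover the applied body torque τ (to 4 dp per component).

τ = (0.1800, -0.1900, 0.1100)

ω₁ − ω₀ = (0.05700000, -0.04862222, 0.04420000)
ω₀×(Iω₀) = (-0.0480, 0.0288, 0.0216)
τ = I·(Δω/dt) + ω₀×(Iω₀) = (0.1800, -0.1900, 0.1100)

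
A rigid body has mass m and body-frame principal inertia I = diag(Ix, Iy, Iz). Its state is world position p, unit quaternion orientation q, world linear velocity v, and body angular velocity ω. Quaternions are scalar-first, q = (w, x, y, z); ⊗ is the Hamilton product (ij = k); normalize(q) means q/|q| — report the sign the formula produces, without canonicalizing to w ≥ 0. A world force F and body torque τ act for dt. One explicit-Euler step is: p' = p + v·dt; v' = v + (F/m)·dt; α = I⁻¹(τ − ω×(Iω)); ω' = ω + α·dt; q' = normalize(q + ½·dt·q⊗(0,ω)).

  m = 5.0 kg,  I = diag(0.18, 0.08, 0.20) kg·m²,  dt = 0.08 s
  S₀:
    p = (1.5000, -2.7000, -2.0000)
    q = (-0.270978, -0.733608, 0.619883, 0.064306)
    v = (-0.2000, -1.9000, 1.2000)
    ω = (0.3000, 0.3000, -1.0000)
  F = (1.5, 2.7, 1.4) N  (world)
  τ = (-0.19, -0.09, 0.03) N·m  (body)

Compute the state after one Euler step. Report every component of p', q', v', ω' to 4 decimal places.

p' = (1.4840, -2.8520, -1.9040)
q' = (-0.2668, -0.7617, 0.5875, 0.0588)
v' = (-0.1760, -1.8568, 1.2224)
ω' = (0.2316, 0.2040, -0.9844)

angular accel α = (-0.8556, -1.2000, 0.1950)
ω' = ω + α·dt = (0.2316, 0.2040, -0.9844)
2q̇ = q⊗(0,ω) = (0.0984235, -0.7204682, -0.7956096, -0.1350693)
q' = normalize(q + ½dt·q⊗(0,ω)) = (-0.2668, -0.7617, 0.5875, 0.0588)
a = (0.3000, 0.5400, 0.2800)
p' = p + v·dt = (1.4840, -2.8520, -1.9040)
v + (F/m)dt = (-0.1760, -1.8568, 1.2224)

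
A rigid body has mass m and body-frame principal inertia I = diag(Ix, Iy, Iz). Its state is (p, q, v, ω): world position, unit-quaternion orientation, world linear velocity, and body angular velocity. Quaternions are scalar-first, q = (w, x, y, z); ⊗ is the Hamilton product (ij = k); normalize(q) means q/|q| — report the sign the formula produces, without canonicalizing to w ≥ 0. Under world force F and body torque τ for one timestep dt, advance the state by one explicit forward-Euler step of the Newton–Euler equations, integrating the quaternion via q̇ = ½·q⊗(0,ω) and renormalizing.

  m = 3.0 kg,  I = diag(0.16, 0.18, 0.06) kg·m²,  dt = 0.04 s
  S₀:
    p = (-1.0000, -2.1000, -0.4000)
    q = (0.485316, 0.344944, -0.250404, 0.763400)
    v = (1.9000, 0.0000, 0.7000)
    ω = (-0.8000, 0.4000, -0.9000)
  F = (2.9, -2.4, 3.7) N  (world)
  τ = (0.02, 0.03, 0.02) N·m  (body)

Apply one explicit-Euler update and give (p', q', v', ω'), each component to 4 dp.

p' = (-0.9240, -2.1000, -0.3720)
q' = (0.5064, 0.3355, -0.2524, 0.7532)
v' = (1.9387, -0.0320, 0.7493)
ω' = (-0.8058, 0.3907, -0.8824)

p' = p + v·dt = (-0.9240, -2.1000, -0.3720)
v' = v + a·dt = (1.9387, -0.0320, 0.7493)
(τ − ω×Iω)/I = (-0.1450, -0.2333, 0.4400)
ω + α·dt = (-0.8058, 0.3907, -0.8824)
2q̇ = q⊗(0,ω) = (1.0631768, -0.4682492, -0.1061440, -0.4991300)
updated quaternion q' = (0.5064, 0.3355, -0.2524, 0.7532)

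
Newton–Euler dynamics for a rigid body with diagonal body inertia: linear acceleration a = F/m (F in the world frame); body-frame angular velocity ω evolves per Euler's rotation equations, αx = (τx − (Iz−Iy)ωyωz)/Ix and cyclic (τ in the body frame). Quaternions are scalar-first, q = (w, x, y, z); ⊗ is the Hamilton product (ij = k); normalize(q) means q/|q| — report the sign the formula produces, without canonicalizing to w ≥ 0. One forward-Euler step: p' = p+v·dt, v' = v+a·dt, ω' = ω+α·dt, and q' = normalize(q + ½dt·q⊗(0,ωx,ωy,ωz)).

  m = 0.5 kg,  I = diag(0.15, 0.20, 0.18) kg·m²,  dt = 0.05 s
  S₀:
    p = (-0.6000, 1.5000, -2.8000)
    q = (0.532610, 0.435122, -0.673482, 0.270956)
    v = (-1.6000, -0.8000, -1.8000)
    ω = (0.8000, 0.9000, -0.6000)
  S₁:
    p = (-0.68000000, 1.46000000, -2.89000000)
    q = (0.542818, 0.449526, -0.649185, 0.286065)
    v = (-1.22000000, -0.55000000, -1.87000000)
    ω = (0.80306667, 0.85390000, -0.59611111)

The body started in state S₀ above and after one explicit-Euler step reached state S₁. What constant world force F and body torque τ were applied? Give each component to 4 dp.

F = (3.8000, 2.5000, -0.7000)
τ = (0.0200, -0.1700, 0.0500)

ω₁ − ω₀ = (0.00306667, -0.04610000, 0.00388889)
τ = I·(Δω/dt) + ω₀×(Iω₀) = (0.0200, -0.1700, 0.0500)
velocity change Δv = (0.38000000, 0.25000000, -0.07000000)
m·(v₁−v₀)/dt = (3.8000, 2.5000, -0.7000)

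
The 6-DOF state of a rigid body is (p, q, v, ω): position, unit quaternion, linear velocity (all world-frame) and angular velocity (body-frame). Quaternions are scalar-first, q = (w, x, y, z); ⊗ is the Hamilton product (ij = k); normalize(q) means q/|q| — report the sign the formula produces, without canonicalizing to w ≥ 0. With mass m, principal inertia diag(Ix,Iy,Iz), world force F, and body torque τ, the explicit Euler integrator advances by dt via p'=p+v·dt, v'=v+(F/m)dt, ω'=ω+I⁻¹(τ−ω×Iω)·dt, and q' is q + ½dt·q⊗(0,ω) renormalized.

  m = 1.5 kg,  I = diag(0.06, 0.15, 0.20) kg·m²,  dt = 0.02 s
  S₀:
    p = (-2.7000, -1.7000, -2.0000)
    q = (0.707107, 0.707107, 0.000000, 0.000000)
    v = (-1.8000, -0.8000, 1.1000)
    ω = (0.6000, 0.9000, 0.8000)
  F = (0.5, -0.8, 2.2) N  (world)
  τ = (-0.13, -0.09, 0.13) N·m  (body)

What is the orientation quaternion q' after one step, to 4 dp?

Hamilton product q⊗(0,ω) = (-0.4242642, 0.4242642, 0.0707107, 1.2020819)
q + ½dt·q⊗(0,ω), renormalized = (0.7028, 0.7113, 0.0007, 0.0120)

q' = (0.7028, 0.7113, 0.0007, 0.0120)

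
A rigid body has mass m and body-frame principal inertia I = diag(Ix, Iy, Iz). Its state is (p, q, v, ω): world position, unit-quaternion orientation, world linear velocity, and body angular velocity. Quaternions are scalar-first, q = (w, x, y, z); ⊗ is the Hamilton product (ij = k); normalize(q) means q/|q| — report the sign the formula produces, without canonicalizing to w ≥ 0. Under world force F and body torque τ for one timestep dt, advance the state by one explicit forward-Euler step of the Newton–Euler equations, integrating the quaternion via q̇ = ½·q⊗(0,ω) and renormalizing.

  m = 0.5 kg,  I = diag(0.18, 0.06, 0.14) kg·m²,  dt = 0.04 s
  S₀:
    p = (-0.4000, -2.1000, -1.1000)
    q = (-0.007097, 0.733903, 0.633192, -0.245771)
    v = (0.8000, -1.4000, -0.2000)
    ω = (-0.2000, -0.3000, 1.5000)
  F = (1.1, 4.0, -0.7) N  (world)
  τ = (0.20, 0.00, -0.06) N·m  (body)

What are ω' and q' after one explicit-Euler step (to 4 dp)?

ω' = (-0.1476, -0.2920, 1.4849)
q' = (0.0070, 0.7511, 0.6119, -0.2477)

precession coupling ω×(Iω) = (-0.0360, -0.0120, -0.0072)
(τ − ω×Iω)/I = (1.3111, 0.2000, -0.3771)
ω' = ω + α·dt = (-0.1476, -0.2920, 1.4849)
2q̇ = q⊗(0,ω) = (0.7053947, 0.8774761, -1.0495712, -0.1041780)
q + ½dt·q⊗(0,ω), renormalized = (0.0070, 0.7511, 0.6119, -0.2477)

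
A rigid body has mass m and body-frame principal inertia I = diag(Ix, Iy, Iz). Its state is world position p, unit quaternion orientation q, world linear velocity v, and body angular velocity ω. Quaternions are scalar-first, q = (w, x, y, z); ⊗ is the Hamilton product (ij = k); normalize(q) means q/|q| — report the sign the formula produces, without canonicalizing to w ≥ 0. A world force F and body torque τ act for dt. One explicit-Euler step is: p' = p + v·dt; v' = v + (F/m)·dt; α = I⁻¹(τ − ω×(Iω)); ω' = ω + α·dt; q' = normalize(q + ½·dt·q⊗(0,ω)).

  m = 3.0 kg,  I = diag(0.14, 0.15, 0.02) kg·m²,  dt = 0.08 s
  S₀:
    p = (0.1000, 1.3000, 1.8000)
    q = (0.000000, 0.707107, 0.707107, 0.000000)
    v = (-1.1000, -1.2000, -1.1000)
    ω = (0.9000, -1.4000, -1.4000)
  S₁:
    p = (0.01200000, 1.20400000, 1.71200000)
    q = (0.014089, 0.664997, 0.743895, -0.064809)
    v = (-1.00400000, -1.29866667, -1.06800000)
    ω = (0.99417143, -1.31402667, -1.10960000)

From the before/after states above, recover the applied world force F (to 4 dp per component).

v₁ − v₀ = (0.09600000, -0.09866667, 0.03200000)
m·(v₁−v₀)/dt = (3.6000, -3.7000, 1.2000)

F = (3.6000, -3.7000, 1.2000)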